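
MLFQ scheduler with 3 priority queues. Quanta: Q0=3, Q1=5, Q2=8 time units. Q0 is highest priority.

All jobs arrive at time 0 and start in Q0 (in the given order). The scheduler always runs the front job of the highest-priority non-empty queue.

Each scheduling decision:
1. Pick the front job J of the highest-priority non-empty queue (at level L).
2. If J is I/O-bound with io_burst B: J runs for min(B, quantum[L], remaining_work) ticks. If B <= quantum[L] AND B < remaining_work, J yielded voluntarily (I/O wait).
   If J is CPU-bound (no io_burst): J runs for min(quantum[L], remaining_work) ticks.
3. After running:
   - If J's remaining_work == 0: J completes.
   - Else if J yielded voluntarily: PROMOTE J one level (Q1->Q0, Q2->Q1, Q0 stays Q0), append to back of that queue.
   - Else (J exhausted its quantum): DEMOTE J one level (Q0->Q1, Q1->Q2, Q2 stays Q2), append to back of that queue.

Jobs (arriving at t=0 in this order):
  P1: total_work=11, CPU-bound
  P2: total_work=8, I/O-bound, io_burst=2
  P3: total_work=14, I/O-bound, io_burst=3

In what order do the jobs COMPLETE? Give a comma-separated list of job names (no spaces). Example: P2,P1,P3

Answer: P2,P3,P1

Derivation:
t=0-3: P1@Q0 runs 3, rem=8, quantum used, demote→Q1. Q0=[P2,P3] Q1=[P1] Q2=[]
t=3-5: P2@Q0 runs 2, rem=6, I/O yield, promote→Q0. Q0=[P3,P2] Q1=[P1] Q2=[]
t=5-8: P3@Q0 runs 3, rem=11, I/O yield, promote→Q0. Q0=[P2,P3] Q1=[P1] Q2=[]
t=8-10: P2@Q0 runs 2, rem=4, I/O yield, promote→Q0. Q0=[P3,P2] Q1=[P1] Q2=[]
t=10-13: P3@Q0 runs 3, rem=8, I/O yield, promote→Q0. Q0=[P2,P3] Q1=[P1] Q2=[]
t=13-15: P2@Q0 runs 2, rem=2, I/O yield, promote→Q0. Q0=[P3,P2] Q1=[P1] Q2=[]
t=15-18: P3@Q0 runs 3, rem=5, I/O yield, promote→Q0. Q0=[P2,P3] Q1=[P1] Q2=[]
t=18-20: P2@Q0 runs 2, rem=0, completes. Q0=[P3] Q1=[P1] Q2=[]
t=20-23: P3@Q0 runs 3, rem=2, I/O yield, promote→Q0. Q0=[P3] Q1=[P1] Q2=[]
t=23-25: P3@Q0 runs 2, rem=0, completes. Q0=[] Q1=[P1] Q2=[]
t=25-30: P1@Q1 runs 5, rem=3, quantum used, demote→Q2. Q0=[] Q1=[] Q2=[P1]
t=30-33: P1@Q2 runs 3, rem=0, completes. Q0=[] Q1=[] Q2=[]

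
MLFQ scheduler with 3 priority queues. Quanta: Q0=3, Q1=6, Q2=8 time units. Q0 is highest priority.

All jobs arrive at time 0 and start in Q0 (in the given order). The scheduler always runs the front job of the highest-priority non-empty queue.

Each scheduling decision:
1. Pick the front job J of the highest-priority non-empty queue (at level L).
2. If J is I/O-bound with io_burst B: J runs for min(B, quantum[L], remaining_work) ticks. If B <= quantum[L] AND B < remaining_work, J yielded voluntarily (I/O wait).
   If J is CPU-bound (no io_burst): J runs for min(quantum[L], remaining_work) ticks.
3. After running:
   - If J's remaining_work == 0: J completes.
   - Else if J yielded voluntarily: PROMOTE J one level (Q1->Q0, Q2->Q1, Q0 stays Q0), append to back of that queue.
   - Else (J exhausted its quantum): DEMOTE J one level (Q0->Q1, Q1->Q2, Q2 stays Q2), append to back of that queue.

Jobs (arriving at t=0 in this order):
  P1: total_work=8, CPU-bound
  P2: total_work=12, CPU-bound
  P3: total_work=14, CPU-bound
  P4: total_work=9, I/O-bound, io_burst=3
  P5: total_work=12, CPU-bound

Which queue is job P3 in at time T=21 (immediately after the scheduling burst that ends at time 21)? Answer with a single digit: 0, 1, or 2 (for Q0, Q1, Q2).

Answer: 1

Derivation:
t=0-3: P1@Q0 runs 3, rem=5, quantum used, demote→Q1. Q0=[P2,P3,P4,P5] Q1=[P1] Q2=[]
t=3-6: P2@Q0 runs 3, rem=9, quantum used, demote→Q1. Q0=[P3,P4,P5] Q1=[P1,P2] Q2=[]
t=6-9: P3@Q0 runs 3, rem=11, quantum used, demote→Q1. Q0=[P4,P5] Q1=[P1,P2,P3] Q2=[]
t=9-12: P4@Q0 runs 3, rem=6, I/O yield, promote→Q0. Q0=[P5,P4] Q1=[P1,P2,P3] Q2=[]
t=12-15: P5@Q0 runs 3, rem=9, quantum used, demote→Q1. Q0=[P4] Q1=[P1,P2,P3,P5] Q2=[]
t=15-18: P4@Q0 runs 3, rem=3, I/O yield, promote→Q0. Q0=[P4] Q1=[P1,P2,P3,P5] Q2=[]
t=18-21: P4@Q0 runs 3, rem=0, completes. Q0=[] Q1=[P1,P2,P3,P5] Q2=[]
t=21-26: P1@Q1 runs 5, rem=0, completes. Q0=[] Q1=[P2,P3,P5] Q2=[]
t=26-32: P2@Q1 runs 6, rem=3, quantum used, demote→Q2. Q0=[] Q1=[P3,P5] Q2=[P2]
t=32-38: P3@Q1 runs 6, rem=5, quantum used, demote→Q2. Q0=[] Q1=[P5] Q2=[P2,P3]
t=38-44: P5@Q1 runs 6, rem=3, quantum used, demote→Q2. Q0=[] Q1=[] Q2=[P2,P3,P5]
t=44-47: P2@Q2 runs 3, rem=0, completes. Q0=[] Q1=[] Q2=[P3,P5]
t=47-52: P3@Q2 runs 5, rem=0, completes. Q0=[] Q1=[] Q2=[P5]
t=52-55: P5@Q2 runs 3, rem=0, completes. Q0=[] Q1=[] Q2=[]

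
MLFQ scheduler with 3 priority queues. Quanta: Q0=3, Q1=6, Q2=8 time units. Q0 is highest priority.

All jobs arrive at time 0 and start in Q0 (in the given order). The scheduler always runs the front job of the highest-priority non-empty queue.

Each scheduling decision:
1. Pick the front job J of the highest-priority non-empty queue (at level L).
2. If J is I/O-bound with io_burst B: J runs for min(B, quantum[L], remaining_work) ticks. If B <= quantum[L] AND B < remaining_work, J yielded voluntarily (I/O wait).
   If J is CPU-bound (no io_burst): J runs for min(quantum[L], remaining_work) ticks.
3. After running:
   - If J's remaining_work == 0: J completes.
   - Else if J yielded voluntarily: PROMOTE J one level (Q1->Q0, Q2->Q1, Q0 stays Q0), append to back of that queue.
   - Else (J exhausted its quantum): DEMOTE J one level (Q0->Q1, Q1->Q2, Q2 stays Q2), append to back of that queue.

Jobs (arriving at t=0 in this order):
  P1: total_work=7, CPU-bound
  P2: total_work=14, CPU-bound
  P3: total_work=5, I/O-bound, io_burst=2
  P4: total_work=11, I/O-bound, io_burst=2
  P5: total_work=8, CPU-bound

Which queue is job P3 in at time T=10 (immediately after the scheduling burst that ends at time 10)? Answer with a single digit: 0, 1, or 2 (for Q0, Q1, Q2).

t=0-3: P1@Q0 runs 3, rem=4, quantum used, demote→Q1. Q0=[P2,P3,P4,P5] Q1=[P1] Q2=[]
t=3-6: P2@Q0 runs 3, rem=11, quantum used, demote→Q1. Q0=[P3,P4,P5] Q1=[P1,P2] Q2=[]
t=6-8: P3@Q0 runs 2, rem=3, I/O yield, promote→Q0. Q0=[P4,P5,P3] Q1=[P1,P2] Q2=[]
t=8-10: P4@Q0 runs 2, rem=9, I/O yield, promote→Q0. Q0=[P5,P3,P4] Q1=[P1,P2] Q2=[]
t=10-13: P5@Q0 runs 3, rem=5, quantum used, demote→Q1. Q0=[P3,P4] Q1=[P1,P2,P5] Q2=[]
t=13-15: P3@Q0 runs 2, rem=1, I/O yield, promote→Q0. Q0=[P4,P3] Q1=[P1,P2,P5] Q2=[]
t=15-17: P4@Q0 runs 2, rem=7, I/O yield, promote→Q0. Q0=[P3,P4] Q1=[P1,P2,P5] Q2=[]
t=17-18: P3@Q0 runs 1, rem=0, completes. Q0=[P4] Q1=[P1,P2,P5] Q2=[]
t=18-20: P4@Q0 runs 2, rem=5, I/O yield, promote→Q0. Q0=[P4] Q1=[P1,P2,P5] Q2=[]
t=20-22: P4@Q0 runs 2, rem=3, I/O yield, promote→Q0. Q0=[P4] Q1=[P1,P2,P5] Q2=[]
t=22-24: P4@Q0 runs 2, rem=1, I/O yield, promote→Q0. Q0=[P4] Q1=[P1,P2,P5] Q2=[]
t=24-25: P4@Q0 runs 1, rem=0, completes. Q0=[] Q1=[P1,P2,P5] Q2=[]
t=25-29: P1@Q1 runs 4, rem=0, completes. Q0=[] Q1=[P2,P5] Q2=[]
t=29-35: P2@Q1 runs 6, rem=5, quantum used, demote→Q2. Q0=[] Q1=[P5] Q2=[P2]
t=35-40: P5@Q1 runs 5, rem=0, completes. Q0=[] Q1=[] Q2=[P2]
t=40-45: P2@Q2 runs 5, rem=0, completes. Q0=[] Q1=[] Q2=[]

Answer: 0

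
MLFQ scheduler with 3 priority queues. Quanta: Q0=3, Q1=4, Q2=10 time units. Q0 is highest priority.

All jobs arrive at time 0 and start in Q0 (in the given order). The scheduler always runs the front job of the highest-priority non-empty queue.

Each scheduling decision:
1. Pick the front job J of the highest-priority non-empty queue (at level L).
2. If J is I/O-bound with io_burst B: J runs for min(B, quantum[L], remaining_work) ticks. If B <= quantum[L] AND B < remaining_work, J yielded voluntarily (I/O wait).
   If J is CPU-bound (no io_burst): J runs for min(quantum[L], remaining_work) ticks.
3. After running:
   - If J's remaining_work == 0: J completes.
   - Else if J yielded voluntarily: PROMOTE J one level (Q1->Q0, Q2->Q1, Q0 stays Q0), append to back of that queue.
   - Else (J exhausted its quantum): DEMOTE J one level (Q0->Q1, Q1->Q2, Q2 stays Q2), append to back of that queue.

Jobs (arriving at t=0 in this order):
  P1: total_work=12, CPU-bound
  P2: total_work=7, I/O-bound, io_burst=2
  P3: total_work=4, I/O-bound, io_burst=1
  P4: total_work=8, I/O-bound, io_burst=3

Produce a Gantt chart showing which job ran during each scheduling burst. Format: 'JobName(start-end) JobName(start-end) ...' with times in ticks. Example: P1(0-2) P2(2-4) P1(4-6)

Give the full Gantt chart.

Answer: P1(0-3) P2(3-5) P3(5-6) P4(6-9) P2(9-11) P3(11-12) P4(12-15) P2(15-17) P3(17-18) P4(18-20) P2(20-21) P3(21-22) P1(22-26) P1(26-31)

Derivation:
t=0-3: P1@Q0 runs 3, rem=9, quantum used, demote→Q1. Q0=[P2,P3,P4] Q1=[P1] Q2=[]
t=3-5: P2@Q0 runs 2, rem=5, I/O yield, promote→Q0. Q0=[P3,P4,P2] Q1=[P1] Q2=[]
t=5-6: P3@Q0 runs 1, rem=3, I/O yield, promote→Q0. Q0=[P4,P2,P3] Q1=[P1] Q2=[]
t=6-9: P4@Q0 runs 3, rem=5, I/O yield, promote→Q0. Q0=[P2,P3,P4] Q1=[P1] Q2=[]
t=9-11: P2@Q0 runs 2, rem=3, I/O yield, promote→Q0. Q0=[P3,P4,P2] Q1=[P1] Q2=[]
t=11-12: P3@Q0 runs 1, rem=2, I/O yield, promote→Q0. Q0=[P4,P2,P3] Q1=[P1] Q2=[]
t=12-15: P4@Q0 runs 3, rem=2, I/O yield, promote→Q0. Q0=[P2,P3,P4] Q1=[P1] Q2=[]
t=15-17: P2@Q0 runs 2, rem=1, I/O yield, promote→Q0. Q0=[P3,P4,P2] Q1=[P1] Q2=[]
t=17-18: P3@Q0 runs 1, rem=1, I/O yield, promote→Q0. Q0=[P4,P2,P3] Q1=[P1] Q2=[]
t=18-20: P4@Q0 runs 2, rem=0, completes. Q0=[P2,P3] Q1=[P1] Q2=[]
t=20-21: P2@Q0 runs 1, rem=0, completes. Q0=[P3] Q1=[P1] Q2=[]
t=21-22: P3@Q0 runs 1, rem=0, completes. Q0=[] Q1=[P1] Q2=[]
t=22-26: P1@Q1 runs 4, rem=5, quantum used, demote→Q2. Q0=[] Q1=[] Q2=[P1]
t=26-31: P1@Q2 runs 5, rem=0, completes. Q0=[] Q1=[] Q2=[]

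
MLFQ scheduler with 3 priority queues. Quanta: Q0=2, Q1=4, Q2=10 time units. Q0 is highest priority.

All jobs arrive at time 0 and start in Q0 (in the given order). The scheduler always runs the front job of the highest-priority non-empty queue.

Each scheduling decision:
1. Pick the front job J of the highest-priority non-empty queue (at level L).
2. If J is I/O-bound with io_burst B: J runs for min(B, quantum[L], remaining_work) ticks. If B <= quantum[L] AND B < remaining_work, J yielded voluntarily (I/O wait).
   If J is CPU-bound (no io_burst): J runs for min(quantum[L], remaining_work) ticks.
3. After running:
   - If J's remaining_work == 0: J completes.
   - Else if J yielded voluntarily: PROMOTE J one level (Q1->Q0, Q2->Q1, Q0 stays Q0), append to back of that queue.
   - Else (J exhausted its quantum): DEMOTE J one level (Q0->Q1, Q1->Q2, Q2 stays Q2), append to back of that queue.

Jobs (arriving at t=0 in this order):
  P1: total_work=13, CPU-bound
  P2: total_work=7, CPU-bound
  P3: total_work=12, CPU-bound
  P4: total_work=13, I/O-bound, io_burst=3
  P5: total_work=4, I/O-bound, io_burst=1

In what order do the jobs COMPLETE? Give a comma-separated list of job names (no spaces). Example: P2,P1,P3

t=0-2: P1@Q0 runs 2, rem=11, quantum used, demote→Q1. Q0=[P2,P3,P4,P5] Q1=[P1] Q2=[]
t=2-4: P2@Q0 runs 2, rem=5, quantum used, demote→Q1. Q0=[P3,P4,P5] Q1=[P1,P2] Q2=[]
t=4-6: P3@Q0 runs 2, rem=10, quantum used, demote→Q1. Q0=[P4,P5] Q1=[P1,P2,P3] Q2=[]
t=6-8: P4@Q0 runs 2, rem=11, quantum used, demote→Q1. Q0=[P5] Q1=[P1,P2,P3,P4] Q2=[]
t=8-9: P5@Q0 runs 1, rem=3, I/O yield, promote→Q0. Q0=[P5] Q1=[P1,P2,P3,P4] Q2=[]
t=9-10: P5@Q0 runs 1, rem=2, I/O yield, promote→Q0. Q0=[P5] Q1=[P1,P2,P3,P4] Q2=[]
t=10-11: P5@Q0 runs 1, rem=1, I/O yield, promote→Q0. Q0=[P5] Q1=[P1,P2,P3,P4] Q2=[]
t=11-12: P5@Q0 runs 1, rem=0, completes. Q0=[] Q1=[P1,P2,P3,P4] Q2=[]
t=12-16: P1@Q1 runs 4, rem=7, quantum used, demote→Q2. Q0=[] Q1=[P2,P3,P4] Q2=[P1]
t=16-20: P2@Q1 runs 4, rem=1, quantum used, demote→Q2. Q0=[] Q1=[P3,P4] Q2=[P1,P2]
t=20-24: P3@Q1 runs 4, rem=6, quantum used, demote→Q2. Q0=[] Q1=[P4] Q2=[P1,P2,P3]
t=24-27: P4@Q1 runs 3, rem=8, I/O yield, promote→Q0. Q0=[P4] Q1=[] Q2=[P1,P2,P3]
t=27-29: P4@Q0 runs 2, rem=6, quantum used, demote→Q1. Q0=[] Q1=[P4] Q2=[P1,P2,P3]
t=29-32: P4@Q1 runs 3, rem=3, I/O yield, promote→Q0. Q0=[P4] Q1=[] Q2=[P1,P2,P3]
t=32-34: P4@Q0 runs 2, rem=1, quantum used, demote→Q1. Q0=[] Q1=[P4] Q2=[P1,P2,P3]
t=34-35: P4@Q1 runs 1, rem=0, completes. Q0=[] Q1=[] Q2=[P1,P2,P3]
t=35-42: P1@Q2 runs 7, rem=0, completes. Q0=[] Q1=[] Q2=[P2,P3]
t=42-43: P2@Q2 runs 1, rem=0, completes. Q0=[] Q1=[] Q2=[P3]
t=43-49: P3@Q2 runs 6, rem=0, completes. Q0=[] Q1=[] Q2=[]

Answer: P5,P4,P1,P2,P3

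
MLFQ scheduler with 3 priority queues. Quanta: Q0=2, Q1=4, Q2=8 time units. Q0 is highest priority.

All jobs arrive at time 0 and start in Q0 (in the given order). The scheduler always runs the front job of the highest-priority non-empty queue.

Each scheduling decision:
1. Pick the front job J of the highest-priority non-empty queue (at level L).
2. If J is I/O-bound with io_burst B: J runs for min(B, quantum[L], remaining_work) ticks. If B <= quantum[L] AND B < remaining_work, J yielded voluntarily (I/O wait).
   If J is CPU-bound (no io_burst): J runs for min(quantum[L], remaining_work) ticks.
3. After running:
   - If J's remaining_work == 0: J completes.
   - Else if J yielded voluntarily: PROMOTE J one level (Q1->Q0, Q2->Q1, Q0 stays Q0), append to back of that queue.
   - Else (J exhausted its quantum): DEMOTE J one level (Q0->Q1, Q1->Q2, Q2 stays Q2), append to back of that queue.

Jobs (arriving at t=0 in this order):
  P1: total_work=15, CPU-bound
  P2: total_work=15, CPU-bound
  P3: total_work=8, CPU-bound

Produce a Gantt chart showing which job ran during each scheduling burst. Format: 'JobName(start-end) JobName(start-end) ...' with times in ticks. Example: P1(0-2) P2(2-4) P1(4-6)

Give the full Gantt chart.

t=0-2: P1@Q0 runs 2, rem=13, quantum used, demote→Q1. Q0=[P2,P3] Q1=[P1] Q2=[]
t=2-4: P2@Q0 runs 2, rem=13, quantum used, demote→Q1. Q0=[P3] Q1=[P1,P2] Q2=[]
t=4-6: P3@Q0 runs 2, rem=6, quantum used, demote→Q1. Q0=[] Q1=[P1,P2,P3] Q2=[]
t=6-10: P1@Q1 runs 4, rem=9, quantum used, demote→Q2. Q0=[] Q1=[P2,P3] Q2=[P1]
t=10-14: P2@Q1 runs 4, rem=9, quantum used, demote→Q2. Q0=[] Q1=[P3] Q2=[P1,P2]
t=14-18: P3@Q1 runs 4, rem=2, quantum used, demote→Q2. Q0=[] Q1=[] Q2=[P1,P2,P3]
t=18-26: P1@Q2 runs 8, rem=1, quantum used, demote→Q2. Q0=[] Q1=[] Q2=[P2,P3,P1]
t=26-34: P2@Q2 runs 8, rem=1, quantum used, demote→Q2. Q0=[] Q1=[] Q2=[P3,P1,P2]
t=34-36: P3@Q2 runs 2, rem=0, completes. Q0=[] Q1=[] Q2=[P1,P2]
t=36-37: P1@Q2 runs 1, rem=0, completes. Q0=[] Q1=[] Q2=[P2]
t=37-38: P2@Q2 runs 1, rem=0, completes. Q0=[] Q1=[] Q2=[]

Answer: P1(0-2) P2(2-4) P3(4-6) P1(6-10) P2(10-14) P3(14-18) P1(18-26) P2(26-34) P3(34-36) P1(36-37) P2(37-38)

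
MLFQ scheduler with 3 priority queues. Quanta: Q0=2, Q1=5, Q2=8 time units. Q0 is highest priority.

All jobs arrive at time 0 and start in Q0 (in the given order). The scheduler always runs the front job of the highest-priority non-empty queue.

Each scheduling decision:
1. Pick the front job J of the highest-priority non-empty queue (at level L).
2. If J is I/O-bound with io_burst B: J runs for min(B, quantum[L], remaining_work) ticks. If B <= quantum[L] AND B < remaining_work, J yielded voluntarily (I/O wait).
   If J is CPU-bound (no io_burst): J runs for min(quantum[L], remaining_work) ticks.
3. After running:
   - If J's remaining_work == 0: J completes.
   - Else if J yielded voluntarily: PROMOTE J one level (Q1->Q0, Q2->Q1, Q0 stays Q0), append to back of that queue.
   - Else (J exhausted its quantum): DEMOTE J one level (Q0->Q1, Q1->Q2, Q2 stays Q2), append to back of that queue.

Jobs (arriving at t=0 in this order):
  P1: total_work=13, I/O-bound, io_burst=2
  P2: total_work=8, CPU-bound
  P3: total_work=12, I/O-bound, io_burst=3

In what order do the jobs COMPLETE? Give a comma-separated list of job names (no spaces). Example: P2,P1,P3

t=0-2: P1@Q0 runs 2, rem=11, I/O yield, promote→Q0. Q0=[P2,P3,P1] Q1=[] Q2=[]
t=2-4: P2@Q0 runs 2, rem=6, quantum used, demote→Q1. Q0=[P3,P1] Q1=[P2] Q2=[]
t=4-6: P3@Q0 runs 2, rem=10, quantum used, demote→Q1. Q0=[P1] Q1=[P2,P3] Q2=[]
t=6-8: P1@Q0 runs 2, rem=9, I/O yield, promote→Q0. Q0=[P1] Q1=[P2,P3] Q2=[]
t=8-10: P1@Q0 runs 2, rem=7, I/O yield, promote→Q0. Q0=[P1] Q1=[P2,P3] Q2=[]
t=10-12: P1@Q0 runs 2, rem=5, I/O yield, promote→Q0. Q0=[P1] Q1=[P2,P3] Q2=[]
t=12-14: P1@Q0 runs 2, rem=3, I/O yield, promote→Q0. Q0=[P1] Q1=[P2,P3] Q2=[]
t=14-16: P1@Q0 runs 2, rem=1, I/O yield, promote→Q0. Q0=[P1] Q1=[P2,P3] Q2=[]
t=16-17: P1@Q0 runs 1, rem=0, completes. Q0=[] Q1=[P2,P3] Q2=[]
t=17-22: P2@Q1 runs 5, rem=1, quantum used, demote→Q2. Q0=[] Q1=[P3] Q2=[P2]
t=22-25: P3@Q1 runs 3, rem=7, I/O yield, promote→Q0. Q0=[P3] Q1=[] Q2=[P2]
t=25-27: P3@Q0 runs 2, rem=5, quantum used, demote→Q1. Q0=[] Q1=[P3] Q2=[P2]
t=27-30: P3@Q1 runs 3, rem=2, I/O yield, promote→Q0. Q0=[P3] Q1=[] Q2=[P2]
t=30-32: P3@Q0 runs 2, rem=0, completes. Q0=[] Q1=[] Q2=[P2]
t=32-33: P2@Q2 runs 1, rem=0, completes. Q0=[] Q1=[] Q2=[]

Answer: P1,P3,P2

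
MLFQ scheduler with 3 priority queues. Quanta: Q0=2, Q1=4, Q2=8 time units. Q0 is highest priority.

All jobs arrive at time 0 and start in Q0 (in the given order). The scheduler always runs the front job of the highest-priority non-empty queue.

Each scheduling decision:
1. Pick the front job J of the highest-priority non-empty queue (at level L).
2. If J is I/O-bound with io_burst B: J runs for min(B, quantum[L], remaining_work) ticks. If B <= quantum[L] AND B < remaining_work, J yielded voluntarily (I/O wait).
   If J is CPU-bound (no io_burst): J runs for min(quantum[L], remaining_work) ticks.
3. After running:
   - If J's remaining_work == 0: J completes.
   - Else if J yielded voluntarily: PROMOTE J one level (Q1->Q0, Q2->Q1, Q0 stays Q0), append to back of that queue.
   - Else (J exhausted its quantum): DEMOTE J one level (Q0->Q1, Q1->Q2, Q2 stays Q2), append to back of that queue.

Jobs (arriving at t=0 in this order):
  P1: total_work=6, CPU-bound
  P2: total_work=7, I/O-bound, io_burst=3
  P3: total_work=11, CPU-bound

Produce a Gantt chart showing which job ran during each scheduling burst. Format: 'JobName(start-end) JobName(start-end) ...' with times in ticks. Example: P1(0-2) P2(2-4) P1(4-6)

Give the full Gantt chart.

t=0-2: P1@Q0 runs 2, rem=4, quantum used, demote→Q1. Q0=[P2,P3] Q1=[P1] Q2=[]
t=2-4: P2@Q0 runs 2, rem=5, quantum used, demote→Q1. Q0=[P3] Q1=[P1,P2] Q2=[]
t=4-6: P3@Q0 runs 2, rem=9, quantum used, demote→Q1. Q0=[] Q1=[P1,P2,P3] Q2=[]
t=6-10: P1@Q1 runs 4, rem=0, completes. Q0=[] Q1=[P2,P3] Q2=[]
t=10-13: P2@Q1 runs 3, rem=2, I/O yield, promote→Q0. Q0=[P2] Q1=[P3] Q2=[]
t=13-15: P2@Q0 runs 2, rem=0, completes. Q0=[] Q1=[P3] Q2=[]
t=15-19: P3@Q1 runs 4, rem=5, quantum used, demote→Q2. Q0=[] Q1=[] Q2=[P3]
t=19-24: P3@Q2 runs 5, rem=0, completes. Q0=[] Q1=[] Q2=[]

Answer: P1(0-2) P2(2-4) P3(4-6) P1(6-10) P2(10-13) P2(13-15) P3(15-19) P3(19-24)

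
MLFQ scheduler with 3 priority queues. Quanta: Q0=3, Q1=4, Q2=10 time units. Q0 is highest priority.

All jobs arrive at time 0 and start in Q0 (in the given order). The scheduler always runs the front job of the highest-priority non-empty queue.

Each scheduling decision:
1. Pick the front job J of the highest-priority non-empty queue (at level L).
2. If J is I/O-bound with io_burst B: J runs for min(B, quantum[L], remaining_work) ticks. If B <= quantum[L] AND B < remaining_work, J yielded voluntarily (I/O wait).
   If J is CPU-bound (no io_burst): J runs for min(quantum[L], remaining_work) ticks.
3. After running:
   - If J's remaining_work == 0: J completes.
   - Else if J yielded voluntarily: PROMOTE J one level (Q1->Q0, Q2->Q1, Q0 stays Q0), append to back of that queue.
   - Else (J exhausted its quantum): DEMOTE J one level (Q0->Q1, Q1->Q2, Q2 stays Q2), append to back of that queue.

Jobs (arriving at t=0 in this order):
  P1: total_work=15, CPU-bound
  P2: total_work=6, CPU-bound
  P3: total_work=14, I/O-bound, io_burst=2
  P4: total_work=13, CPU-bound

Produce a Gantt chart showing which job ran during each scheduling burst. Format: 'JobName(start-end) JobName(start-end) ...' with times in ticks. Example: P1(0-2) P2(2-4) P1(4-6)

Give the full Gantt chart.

t=0-3: P1@Q0 runs 3, rem=12, quantum used, demote→Q1. Q0=[P2,P3,P4] Q1=[P1] Q2=[]
t=3-6: P2@Q0 runs 3, rem=3, quantum used, demote→Q1. Q0=[P3,P4] Q1=[P1,P2] Q2=[]
t=6-8: P3@Q0 runs 2, rem=12, I/O yield, promote→Q0. Q0=[P4,P3] Q1=[P1,P2] Q2=[]
t=8-11: P4@Q0 runs 3, rem=10, quantum used, demote→Q1. Q0=[P3] Q1=[P1,P2,P4] Q2=[]
t=11-13: P3@Q0 runs 2, rem=10, I/O yield, promote→Q0. Q0=[P3] Q1=[P1,P2,P4] Q2=[]
t=13-15: P3@Q0 runs 2, rem=8, I/O yield, promote→Q0. Q0=[P3] Q1=[P1,P2,P4] Q2=[]
t=15-17: P3@Q0 runs 2, rem=6, I/O yield, promote→Q0. Q0=[P3] Q1=[P1,P2,P4] Q2=[]
t=17-19: P3@Q0 runs 2, rem=4, I/O yield, promote→Q0. Q0=[P3] Q1=[P1,P2,P4] Q2=[]
t=19-21: P3@Q0 runs 2, rem=2, I/O yield, promote→Q0. Q0=[P3] Q1=[P1,P2,P4] Q2=[]
t=21-23: P3@Q0 runs 2, rem=0, completes. Q0=[] Q1=[P1,P2,P4] Q2=[]
t=23-27: P1@Q1 runs 4, rem=8, quantum used, demote→Q2. Q0=[] Q1=[P2,P4] Q2=[P1]
t=27-30: P2@Q1 runs 3, rem=0, completes. Q0=[] Q1=[P4] Q2=[P1]
t=30-34: P4@Q1 runs 4, rem=6, quantum used, demote→Q2. Q0=[] Q1=[] Q2=[P1,P4]
t=34-42: P1@Q2 runs 8, rem=0, completes. Q0=[] Q1=[] Q2=[P4]
t=42-48: P4@Q2 runs 6, rem=0, completes. Q0=[] Q1=[] Q2=[]

Answer: P1(0-3) P2(3-6) P3(6-8) P4(8-11) P3(11-13) P3(13-15) P3(15-17) P3(17-19) P3(19-21) P3(21-23) P1(23-27) P2(27-30) P4(30-34) P1(34-42) P4(42-48)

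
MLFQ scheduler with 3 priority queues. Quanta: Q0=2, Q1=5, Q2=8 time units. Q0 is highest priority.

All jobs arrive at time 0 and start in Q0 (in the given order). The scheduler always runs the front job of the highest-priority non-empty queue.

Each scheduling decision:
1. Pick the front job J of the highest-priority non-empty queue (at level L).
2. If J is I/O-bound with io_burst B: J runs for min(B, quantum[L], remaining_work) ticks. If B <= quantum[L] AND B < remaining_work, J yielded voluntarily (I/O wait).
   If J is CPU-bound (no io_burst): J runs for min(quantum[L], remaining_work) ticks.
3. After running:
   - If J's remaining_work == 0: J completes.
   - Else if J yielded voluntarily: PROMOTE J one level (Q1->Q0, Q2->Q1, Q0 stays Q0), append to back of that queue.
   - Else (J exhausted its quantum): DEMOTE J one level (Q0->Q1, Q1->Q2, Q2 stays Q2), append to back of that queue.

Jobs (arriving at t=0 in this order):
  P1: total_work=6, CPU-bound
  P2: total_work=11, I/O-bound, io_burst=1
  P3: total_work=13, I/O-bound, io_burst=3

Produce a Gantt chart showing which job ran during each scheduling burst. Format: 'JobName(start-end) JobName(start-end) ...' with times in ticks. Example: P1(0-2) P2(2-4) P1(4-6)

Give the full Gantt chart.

t=0-2: P1@Q0 runs 2, rem=4, quantum used, demote→Q1. Q0=[P2,P3] Q1=[P1] Q2=[]
t=2-3: P2@Q0 runs 1, rem=10, I/O yield, promote→Q0. Q0=[P3,P2] Q1=[P1] Q2=[]
t=3-5: P3@Q0 runs 2, rem=11, quantum used, demote→Q1. Q0=[P2] Q1=[P1,P3] Q2=[]
t=5-6: P2@Q0 runs 1, rem=9, I/O yield, promote→Q0. Q0=[P2] Q1=[P1,P3] Q2=[]
t=6-7: P2@Q0 runs 1, rem=8, I/O yield, promote→Q0. Q0=[P2] Q1=[P1,P3] Q2=[]
t=7-8: P2@Q0 runs 1, rem=7, I/O yield, promote→Q0. Q0=[P2] Q1=[P1,P3] Q2=[]
t=8-9: P2@Q0 runs 1, rem=6, I/O yield, promote→Q0. Q0=[P2] Q1=[P1,P3] Q2=[]
t=9-10: P2@Q0 runs 1, rem=5, I/O yield, promote→Q0. Q0=[P2] Q1=[P1,P3] Q2=[]
t=10-11: P2@Q0 runs 1, rem=4, I/O yield, promote→Q0. Q0=[P2] Q1=[P1,P3] Q2=[]
t=11-12: P2@Q0 runs 1, rem=3, I/O yield, promote→Q0. Q0=[P2] Q1=[P1,P3] Q2=[]
t=12-13: P2@Q0 runs 1, rem=2, I/O yield, promote→Q0. Q0=[P2] Q1=[P1,P3] Q2=[]
t=13-14: P2@Q0 runs 1, rem=1, I/O yield, promote→Q0. Q0=[P2] Q1=[P1,P3] Q2=[]
t=14-15: P2@Q0 runs 1, rem=0, completes. Q0=[] Q1=[P1,P3] Q2=[]
t=15-19: P1@Q1 runs 4, rem=0, completes. Q0=[] Q1=[P3] Q2=[]
t=19-22: P3@Q1 runs 3, rem=8, I/O yield, promote→Q0. Q0=[P3] Q1=[] Q2=[]
t=22-24: P3@Q0 runs 2, rem=6, quantum used, demote→Q1. Q0=[] Q1=[P3] Q2=[]
t=24-27: P3@Q1 runs 3, rem=3, I/O yield, promote→Q0. Q0=[P3] Q1=[] Q2=[]
t=27-29: P3@Q0 runs 2, rem=1, quantum used, demote→Q1. Q0=[] Q1=[P3] Q2=[]
t=29-30: P3@Q1 runs 1, rem=0, completes. Q0=[] Q1=[] Q2=[]

Answer: P1(0-2) P2(2-3) P3(3-5) P2(5-6) P2(6-7) P2(7-8) P2(8-9) P2(9-10) P2(10-11) P2(11-12) P2(12-13) P2(13-14) P2(14-15) P1(15-19) P3(19-22) P3(22-24) P3(24-27) P3(27-29) P3(29-30)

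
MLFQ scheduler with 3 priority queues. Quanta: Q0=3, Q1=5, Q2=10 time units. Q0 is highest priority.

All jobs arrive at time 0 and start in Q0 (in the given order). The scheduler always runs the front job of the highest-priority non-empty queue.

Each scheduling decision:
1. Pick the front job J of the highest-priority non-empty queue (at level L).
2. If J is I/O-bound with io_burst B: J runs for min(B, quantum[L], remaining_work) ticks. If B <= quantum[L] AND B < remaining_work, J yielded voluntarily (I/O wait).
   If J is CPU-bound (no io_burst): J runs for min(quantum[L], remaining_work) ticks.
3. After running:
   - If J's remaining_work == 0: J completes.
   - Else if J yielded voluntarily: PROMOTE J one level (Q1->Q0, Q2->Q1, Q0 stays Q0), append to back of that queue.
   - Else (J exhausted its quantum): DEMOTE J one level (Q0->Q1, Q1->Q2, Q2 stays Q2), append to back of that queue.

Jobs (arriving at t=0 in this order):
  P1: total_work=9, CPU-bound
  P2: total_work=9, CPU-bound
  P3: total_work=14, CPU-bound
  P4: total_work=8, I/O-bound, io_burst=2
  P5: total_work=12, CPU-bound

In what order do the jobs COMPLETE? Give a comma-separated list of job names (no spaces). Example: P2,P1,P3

t=0-3: P1@Q0 runs 3, rem=6, quantum used, demote→Q1. Q0=[P2,P3,P4,P5] Q1=[P1] Q2=[]
t=3-6: P2@Q0 runs 3, rem=6, quantum used, demote→Q1. Q0=[P3,P4,P5] Q1=[P1,P2] Q2=[]
t=6-9: P3@Q0 runs 3, rem=11, quantum used, demote→Q1. Q0=[P4,P5] Q1=[P1,P2,P3] Q2=[]
t=9-11: P4@Q0 runs 2, rem=6, I/O yield, promote→Q0. Q0=[P5,P4] Q1=[P1,P2,P3] Q2=[]
t=11-14: P5@Q0 runs 3, rem=9, quantum used, demote→Q1. Q0=[P4] Q1=[P1,P2,P3,P5] Q2=[]
t=14-16: P4@Q0 runs 2, rem=4, I/O yield, promote→Q0. Q0=[P4] Q1=[P1,P2,P3,P5] Q2=[]
t=16-18: P4@Q0 runs 2, rem=2, I/O yield, promote→Q0. Q0=[P4] Q1=[P1,P2,P3,P5] Q2=[]
t=18-20: P4@Q0 runs 2, rem=0, completes. Q0=[] Q1=[P1,P2,P3,P5] Q2=[]
t=20-25: P1@Q1 runs 5, rem=1, quantum used, demote→Q2. Q0=[] Q1=[P2,P3,P5] Q2=[P1]
t=25-30: P2@Q1 runs 5, rem=1, quantum used, demote→Q2. Q0=[] Q1=[P3,P5] Q2=[P1,P2]
t=30-35: P3@Q1 runs 5, rem=6, quantum used, demote→Q2. Q0=[] Q1=[P5] Q2=[P1,P2,P3]
t=35-40: P5@Q1 runs 5, rem=4, quantum used, demote→Q2. Q0=[] Q1=[] Q2=[P1,P2,P3,P5]
t=40-41: P1@Q2 runs 1, rem=0, completes. Q0=[] Q1=[] Q2=[P2,P3,P5]
t=41-42: P2@Q2 runs 1, rem=0, completes. Q0=[] Q1=[] Q2=[P3,P5]
t=42-48: P3@Q2 runs 6, rem=0, completes. Q0=[] Q1=[] Q2=[P5]
t=48-52: P5@Q2 runs 4, rem=0, completes. Q0=[] Q1=[] Q2=[]

Answer: P4,P1,P2,P3,P5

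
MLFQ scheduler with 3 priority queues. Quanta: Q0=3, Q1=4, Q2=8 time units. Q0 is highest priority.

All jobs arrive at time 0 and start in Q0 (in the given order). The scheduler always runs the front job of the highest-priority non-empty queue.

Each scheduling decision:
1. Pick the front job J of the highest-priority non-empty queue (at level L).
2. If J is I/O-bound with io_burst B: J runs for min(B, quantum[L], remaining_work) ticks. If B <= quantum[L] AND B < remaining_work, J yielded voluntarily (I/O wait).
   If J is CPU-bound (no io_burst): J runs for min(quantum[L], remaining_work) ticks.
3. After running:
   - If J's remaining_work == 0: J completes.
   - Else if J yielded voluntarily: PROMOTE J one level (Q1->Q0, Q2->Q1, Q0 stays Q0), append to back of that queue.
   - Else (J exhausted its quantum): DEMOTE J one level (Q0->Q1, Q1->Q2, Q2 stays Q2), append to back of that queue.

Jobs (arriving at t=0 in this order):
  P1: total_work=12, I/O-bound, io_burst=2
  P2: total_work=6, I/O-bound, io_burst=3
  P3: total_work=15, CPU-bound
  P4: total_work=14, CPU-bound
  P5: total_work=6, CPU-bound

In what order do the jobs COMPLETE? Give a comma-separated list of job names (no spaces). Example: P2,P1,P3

t=0-2: P1@Q0 runs 2, rem=10, I/O yield, promote→Q0. Q0=[P2,P3,P4,P5,P1] Q1=[] Q2=[]
t=2-5: P2@Q0 runs 3, rem=3, I/O yield, promote→Q0. Q0=[P3,P4,P5,P1,P2] Q1=[] Q2=[]
t=5-8: P3@Q0 runs 3, rem=12, quantum used, demote→Q1. Q0=[P4,P5,P1,P2] Q1=[P3] Q2=[]
t=8-11: P4@Q0 runs 3, rem=11, quantum used, demote→Q1. Q0=[P5,P1,P2] Q1=[P3,P4] Q2=[]
t=11-14: P5@Q0 runs 3, rem=3, quantum used, demote→Q1. Q0=[P1,P2] Q1=[P3,P4,P5] Q2=[]
t=14-16: P1@Q0 runs 2, rem=8, I/O yield, promote→Q0. Q0=[P2,P1] Q1=[P3,P4,P5] Q2=[]
t=16-19: P2@Q0 runs 3, rem=0, completes. Q0=[P1] Q1=[P3,P4,P5] Q2=[]
t=19-21: P1@Q0 runs 2, rem=6, I/O yield, promote→Q0. Q0=[P1] Q1=[P3,P4,P5] Q2=[]
t=21-23: P1@Q0 runs 2, rem=4, I/O yield, promote→Q0. Q0=[P1] Q1=[P3,P4,P5] Q2=[]
t=23-25: P1@Q0 runs 2, rem=2, I/O yield, promote→Q0. Q0=[P1] Q1=[P3,P4,P5] Q2=[]
t=25-27: P1@Q0 runs 2, rem=0, completes. Q0=[] Q1=[P3,P4,P5] Q2=[]
t=27-31: P3@Q1 runs 4, rem=8, quantum used, demote→Q2. Q0=[] Q1=[P4,P5] Q2=[P3]
t=31-35: P4@Q1 runs 4, rem=7, quantum used, demote→Q2. Q0=[] Q1=[P5] Q2=[P3,P4]
t=35-38: P5@Q1 runs 3, rem=0, completes. Q0=[] Q1=[] Q2=[P3,P4]
t=38-46: P3@Q2 runs 8, rem=0, completes. Q0=[] Q1=[] Q2=[P4]
t=46-53: P4@Q2 runs 7, rem=0, completes. Q0=[] Q1=[] Q2=[]

Answer: P2,P1,P5,P3,P4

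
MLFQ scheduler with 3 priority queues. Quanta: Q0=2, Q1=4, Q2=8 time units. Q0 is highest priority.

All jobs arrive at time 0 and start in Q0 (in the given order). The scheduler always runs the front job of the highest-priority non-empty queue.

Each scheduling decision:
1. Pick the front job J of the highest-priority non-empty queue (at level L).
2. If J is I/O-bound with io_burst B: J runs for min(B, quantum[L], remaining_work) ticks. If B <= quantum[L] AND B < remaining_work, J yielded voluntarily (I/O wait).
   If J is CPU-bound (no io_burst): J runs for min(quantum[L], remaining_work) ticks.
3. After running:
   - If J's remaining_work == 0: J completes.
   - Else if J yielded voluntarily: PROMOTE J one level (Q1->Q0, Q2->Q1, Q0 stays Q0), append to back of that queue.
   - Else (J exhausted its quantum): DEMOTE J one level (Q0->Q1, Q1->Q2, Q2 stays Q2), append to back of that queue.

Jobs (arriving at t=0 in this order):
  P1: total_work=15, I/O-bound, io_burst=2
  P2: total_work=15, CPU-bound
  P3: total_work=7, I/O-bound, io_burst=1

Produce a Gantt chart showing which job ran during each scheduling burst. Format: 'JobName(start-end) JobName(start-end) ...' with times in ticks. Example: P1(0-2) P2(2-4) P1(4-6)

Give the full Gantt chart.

t=0-2: P1@Q0 runs 2, rem=13, I/O yield, promote→Q0. Q0=[P2,P3,P1] Q1=[] Q2=[]
t=2-4: P2@Q0 runs 2, rem=13, quantum used, demote→Q1. Q0=[P3,P1] Q1=[P2] Q2=[]
t=4-5: P3@Q0 runs 1, rem=6, I/O yield, promote→Q0. Q0=[P1,P3] Q1=[P2] Q2=[]
t=5-7: P1@Q0 runs 2, rem=11, I/O yield, promote→Q0. Q0=[P3,P1] Q1=[P2] Q2=[]
t=7-8: P3@Q0 runs 1, rem=5, I/O yield, promote→Q0. Q0=[P1,P3] Q1=[P2] Q2=[]
t=8-10: P1@Q0 runs 2, rem=9, I/O yield, promote→Q0. Q0=[P3,P1] Q1=[P2] Q2=[]
t=10-11: P3@Q0 runs 1, rem=4, I/O yield, promote→Q0. Q0=[P1,P3] Q1=[P2] Q2=[]
t=11-13: P1@Q0 runs 2, rem=7, I/O yield, promote→Q0. Q0=[P3,P1] Q1=[P2] Q2=[]
t=13-14: P3@Q0 runs 1, rem=3, I/O yield, promote→Q0. Q0=[P1,P3] Q1=[P2] Q2=[]
t=14-16: P1@Q0 runs 2, rem=5, I/O yield, promote→Q0. Q0=[P3,P1] Q1=[P2] Q2=[]
t=16-17: P3@Q0 runs 1, rem=2, I/O yield, promote→Q0. Q0=[P1,P3] Q1=[P2] Q2=[]
t=17-19: P1@Q0 runs 2, rem=3, I/O yield, promote→Q0. Q0=[P3,P1] Q1=[P2] Q2=[]
t=19-20: P3@Q0 runs 1, rem=1, I/O yield, promote→Q0. Q0=[P1,P3] Q1=[P2] Q2=[]
t=20-22: P1@Q0 runs 2, rem=1, I/O yield, promote→Q0. Q0=[P3,P1] Q1=[P2] Q2=[]
t=22-23: P3@Q0 runs 1, rem=0, completes. Q0=[P1] Q1=[P2] Q2=[]
t=23-24: P1@Q0 runs 1, rem=0, completes. Q0=[] Q1=[P2] Q2=[]
t=24-28: P2@Q1 runs 4, rem=9, quantum used, demote→Q2. Q0=[] Q1=[] Q2=[P2]
t=28-36: P2@Q2 runs 8, rem=1, quantum used, demote→Q2. Q0=[] Q1=[] Q2=[P2]
t=36-37: P2@Q2 runs 1, rem=0, completes. Q0=[] Q1=[] Q2=[]

Answer: P1(0-2) P2(2-4) P3(4-5) P1(5-7) P3(7-8) P1(8-10) P3(10-11) P1(11-13) P3(13-14) P1(14-16) P3(16-17) P1(17-19) P3(19-20) P1(20-22) P3(22-23) P1(23-24) P2(24-28) P2(28-36) P2(36-37)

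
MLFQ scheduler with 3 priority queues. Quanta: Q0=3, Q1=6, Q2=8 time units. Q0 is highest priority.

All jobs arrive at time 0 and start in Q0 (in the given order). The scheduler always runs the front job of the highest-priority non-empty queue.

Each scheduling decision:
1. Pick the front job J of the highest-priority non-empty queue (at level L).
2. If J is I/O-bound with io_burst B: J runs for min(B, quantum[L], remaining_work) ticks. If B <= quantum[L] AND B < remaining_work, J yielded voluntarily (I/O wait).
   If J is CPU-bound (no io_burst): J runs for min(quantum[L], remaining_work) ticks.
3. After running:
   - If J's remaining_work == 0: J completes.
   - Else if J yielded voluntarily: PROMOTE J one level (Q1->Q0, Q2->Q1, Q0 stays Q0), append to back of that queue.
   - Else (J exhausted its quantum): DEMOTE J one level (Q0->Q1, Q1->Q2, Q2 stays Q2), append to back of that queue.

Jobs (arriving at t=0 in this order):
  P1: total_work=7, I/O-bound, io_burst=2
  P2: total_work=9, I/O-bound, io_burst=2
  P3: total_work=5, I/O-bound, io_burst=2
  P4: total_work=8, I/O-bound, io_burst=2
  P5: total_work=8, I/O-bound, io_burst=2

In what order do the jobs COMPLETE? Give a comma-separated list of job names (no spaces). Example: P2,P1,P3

Answer: P3,P1,P4,P5,P2

Derivation:
t=0-2: P1@Q0 runs 2, rem=5, I/O yield, promote→Q0. Q0=[P2,P3,P4,P5,P1] Q1=[] Q2=[]
t=2-4: P2@Q0 runs 2, rem=7, I/O yield, promote→Q0. Q0=[P3,P4,P5,P1,P2] Q1=[] Q2=[]
t=4-6: P3@Q0 runs 2, rem=3, I/O yield, promote→Q0. Q0=[P4,P5,P1,P2,P3] Q1=[] Q2=[]
t=6-8: P4@Q0 runs 2, rem=6, I/O yield, promote→Q0. Q0=[P5,P1,P2,P3,P4] Q1=[] Q2=[]
t=8-10: P5@Q0 runs 2, rem=6, I/O yield, promote→Q0. Q0=[P1,P2,P3,P4,P5] Q1=[] Q2=[]
t=10-12: P1@Q0 runs 2, rem=3, I/O yield, promote→Q0. Q0=[P2,P3,P4,P5,P1] Q1=[] Q2=[]
t=12-14: P2@Q0 runs 2, rem=5, I/O yield, promote→Q0. Q0=[P3,P4,P5,P1,P2] Q1=[] Q2=[]
t=14-16: P3@Q0 runs 2, rem=1, I/O yield, promote→Q0. Q0=[P4,P5,P1,P2,P3] Q1=[] Q2=[]
t=16-18: P4@Q0 runs 2, rem=4, I/O yield, promote→Q0. Q0=[P5,P1,P2,P3,P4] Q1=[] Q2=[]
t=18-20: P5@Q0 runs 2, rem=4, I/O yield, promote→Q0. Q0=[P1,P2,P3,P4,P5] Q1=[] Q2=[]
t=20-22: P1@Q0 runs 2, rem=1, I/O yield, promote→Q0. Q0=[P2,P3,P4,P5,P1] Q1=[] Q2=[]
t=22-24: P2@Q0 runs 2, rem=3, I/O yield, promote→Q0. Q0=[P3,P4,P5,P1,P2] Q1=[] Q2=[]
t=24-25: P3@Q0 runs 1, rem=0, completes. Q0=[P4,P5,P1,P2] Q1=[] Q2=[]
t=25-27: P4@Q0 runs 2, rem=2, I/O yield, promote→Q0. Q0=[P5,P1,P2,P4] Q1=[] Q2=[]
t=27-29: P5@Q0 runs 2, rem=2, I/O yield, promote→Q0. Q0=[P1,P2,P4,P5] Q1=[] Q2=[]
t=29-30: P1@Q0 runs 1, rem=0, completes. Q0=[P2,P4,P5] Q1=[] Q2=[]
t=30-32: P2@Q0 runs 2, rem=1, I/O yield, promote→Q0. Q0=[P4,P5,P2] Q1=[] Q2=[]
t=32-34: P4@Q0 runs 2, rem=0, completes. Q0=[P5,P2] Q1=[] Q2=[]
t=34-36: P5@Q0 runs 2, rem=0, completes. Q0=[P2] Q1=[] Q2=[]
t=36-37: P2@Q0 runs 1, rem=0, completes. Q0=[] Q1=[] Q2=[]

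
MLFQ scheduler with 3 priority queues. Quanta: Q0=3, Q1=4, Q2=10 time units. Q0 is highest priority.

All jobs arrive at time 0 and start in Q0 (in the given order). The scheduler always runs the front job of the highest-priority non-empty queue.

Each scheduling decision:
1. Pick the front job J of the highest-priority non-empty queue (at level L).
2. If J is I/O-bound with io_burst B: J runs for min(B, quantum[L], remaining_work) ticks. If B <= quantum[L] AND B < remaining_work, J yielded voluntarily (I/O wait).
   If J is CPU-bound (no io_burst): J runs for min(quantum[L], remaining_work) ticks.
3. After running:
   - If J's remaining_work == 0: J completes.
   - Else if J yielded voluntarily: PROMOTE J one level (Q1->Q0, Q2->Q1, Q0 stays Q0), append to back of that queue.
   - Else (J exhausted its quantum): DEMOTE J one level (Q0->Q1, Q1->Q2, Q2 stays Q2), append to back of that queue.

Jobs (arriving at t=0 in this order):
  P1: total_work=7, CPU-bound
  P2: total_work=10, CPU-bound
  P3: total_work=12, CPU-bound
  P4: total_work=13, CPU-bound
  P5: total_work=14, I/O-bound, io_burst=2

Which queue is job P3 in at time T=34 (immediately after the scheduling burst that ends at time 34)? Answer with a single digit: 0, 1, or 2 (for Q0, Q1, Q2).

t=0-3: P1@Q0 runs 3, rem=4, quantum used, demote→Q1. Q0=[P2,P3,P4,P5] Q1=[P1] Q2=[]
t=3-6: P2@Q0 runs 3, rem=7, quantum used, demote→Q1. Q0=[P3,P4,P5] Q1=[P1,P2] Q2=[]
t=6-9: P3@Q0 runs 3, rem=9, quantum used, demote→Q1. Q0=[P4,P5] Q1=[P1,P2,P3] Q2=[]
t=9-12: P4@Q0 runs 3, rem=10, quantum used, demote→Q1. Q0=[P5] Q1=[P1,P2,P3,P4] Q2=[]
t=12-14: P5@Q0 runs 2, rem=12, I/O yield, promote→Q0. Q0=[P5] Q1=[P1,P2,P3,P4] Q2=[]
t=14-16: P5@Q0 runs 2, rem=10, I/O yield, promote→Q0. Q0=[P5] Q1=[P1,P2,P3,P4] Q2=[]
t=16-18: P5@Q0 runs 2, rem=8, I/O yield, promote→Q0. Q0=[P5] Q1=[P1,P2,P3,P4] Q2=[]
t=18-20: P5@Q0 runs 2, rem=6, I/O yield, promote→Q0. Q0=[P5] Q1=[P1,P2,P3,P4] Q2=[]
t=20-22: P5@Q0 runs 2, rem=4, I/O yield, promote→Q0. Q0=[P5] Q1=[P1,P2,P3,P4] Q2=[]
t=22-24: P5@Q0 runs 2, rem=2, I/O yield, promote→Q0. Q0=[P5] Q1=[P1,P2,P3,P4] Q2=[]
t=24-26: P5@Q0 runs 2, rem=0, completes. Q0=[] Q1=[P1,P2,P3,P4] Q2=[]
t=26-30: P1@Q1 runs 4, rem=0, completes. Q0=[] Q1=[P2,P3,P4] Q2=[]
t=30-34: P2@Q1 runs 4, rem=3, quantum used, demote→Q2. Q0=[] Q1=[P3,P4] Q2=[P2]
t=34-38: P3@Q1 runs 4, rem=5, quantum used, demote→Q2. Q0=[] Q1=[P4] Q2=[P2,P3]
t=38-42: P4@Q1 runs 4, rem=6, quantum used, demote→Q2. Q0=[] Q1=[] Q2=[P2,P3,P4]
t=42-45: P2@Q2 runs 3, rem=0, completes. Q0=[] Q1=[] Q2=[P3,P4]
t=45-50: P3@Q2 runs 5, rem=0, completes. Q0=[] Q1=[] Q2=[P4]
t=50-56: P4@Q2 runs 6, rem=0, completes. Q0=[] Q1=[] Q2=[]

Answer: 1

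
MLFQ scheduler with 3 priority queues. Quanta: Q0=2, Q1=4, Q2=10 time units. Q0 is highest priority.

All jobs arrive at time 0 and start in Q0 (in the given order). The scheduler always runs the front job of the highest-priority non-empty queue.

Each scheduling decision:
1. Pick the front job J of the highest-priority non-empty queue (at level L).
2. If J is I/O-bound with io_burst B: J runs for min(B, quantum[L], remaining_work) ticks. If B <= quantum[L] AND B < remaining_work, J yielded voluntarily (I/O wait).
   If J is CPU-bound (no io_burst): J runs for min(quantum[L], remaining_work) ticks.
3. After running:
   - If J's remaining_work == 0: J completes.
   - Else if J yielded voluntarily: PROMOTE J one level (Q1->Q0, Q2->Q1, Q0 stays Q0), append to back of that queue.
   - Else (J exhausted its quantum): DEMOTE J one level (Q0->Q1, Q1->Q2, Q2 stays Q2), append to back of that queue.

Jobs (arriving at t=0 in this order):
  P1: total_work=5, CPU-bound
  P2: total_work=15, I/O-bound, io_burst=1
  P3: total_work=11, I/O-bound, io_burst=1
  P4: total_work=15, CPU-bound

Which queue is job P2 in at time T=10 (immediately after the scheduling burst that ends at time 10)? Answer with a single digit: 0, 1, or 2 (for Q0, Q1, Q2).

t=0-2: P1@Q0 runs 2, rem=3, quantum used, demote→Q1. Q0=[P2,P3,P4] Q1=[P1] Q2=[]
t=2-3: P2@Q0 runs 1, rem=14, I/O yield, promote→Q0. Q0=[P3,P4,P2] Q1=[P1] Q2=[]
t=3-4: P3@Q0 runs 1, rem=10, I/O yield, promote→Q0. Q0=[P4,P2,P3] Q1=[P1] Q2=[]
t=4-6: P4@Q0 runs 2, rem=13, quantum used, demote→Q1. Q0=[P2,P3] Q1=[P1,P4] Q2=[]
t=6-7: P2@Q0 runs 1, rem=13, I/O yield, promote→Q0. Q0=[P3,P2] Q1=[P1,P4] Q2=[]
t=7-8: P3@Q0 runs 1, rem=9, I/O yield, promote→Q0. Q0=[P2,P3] Q1=[P1,P4] Q2=[]
t=8-9: P2@Q0 runs 1, rem=12, I/O yield, promote→Q0. Q0=[P3,P2] Q1=[P1,P4] Q2=[]
t=9-10: P3@Q0 runs 1, rem=8, I/O yield, promote→Q0. Q0=[P2,P3] Q1=[P1,P4] Q2=[]
t=10-11: P2@Q0 runs 1, rem=11, I/O yield, promote→Q0. Q0=[P3,P2] Q1=[P1,P4] Q2=[]
t=11-12: P3@Q0 runs 1, rem=7, I/O yield, promote→Q0. Q0=[P2,P3] Q1=[P1,P4] Q2=[]
t=12-13: P2@Q0 runs 1, rem=10, I/O yield, promote→Q0. Q0=[P3,P2] Q1=[P1,P4] Q2=[]
t=13-14: P3@Q0 runs 1, rem=6, I/O yield, promote→Q0. Q0=[P2,P3] Q1=[P1,P4] Q2=[]
t=14-15: P2@Q0 runs 1, rem=9, I/O yield, promote→Q0. Q0=[P3,P2] Q1=[P1,P4] Q2=[]
t=15-16: P3@Q0 runs 1, rem=5, I/O yield, promote→Q0. Q0=[P2,P3] Q1=[P1,P4] Q2=[]
t=16-17: P2@Q0 runs 1, rem=8, I/O yield, promote→Q0. Q0=[P3,P2] Q1=[P1,P4] Q2=[]
t=17-18: P3@Q0 runs 1, rem=4, I/O yield, promote→Q0. Q0=[P2,P3] Q1=[P1,P4] Q2=[]
t=18-19: P2@Q0 runs 1, rem=7, I/O yield, promote→Q0. Q0=[P3,P2] Q1=[P1,P4] Q2=[]
t=19-20: P3@Q0 runs 1, rem=3, I/O yield, promote→Q0. Q0=[P2,P3] Q1=[P1,P4] Q2=[]
t=20-21: P2@Q0 runs 1, rem=6, I/O yield, promote→Q0. Q0=[P3,P2] Q1=[P1,P4] Q2=[]
t=21-22: P3@Q0 runs 1, rem=2, I/O yield, promote→Q0. Q0=[P2,P3] Q1=[P1,P4] Q2=[]
t=22-23: P2@Q0 runs 1, rem=5, I/O yield, promote→Q0. Q0=[P3,P2] Q1=[P1,P4] Q2=[]
t=23-24: P3@Q0 runs 1, rem=1, I/O yield, promote→Q0. Q0=[P2,P3] Q1=[P1,P4] Q2=[]
t=24-25: P2@Q0 runs 1, rem=4, I/O yield, promote→Q0. Q0=[P3,P2] Q1=[P1,P4] Q2=[]
t=25-26: P3@Q0 runs 1, rem=0, completes. Q0=[P2] Q1=[P1,P4] Q2=[]
t=26-27: P2@Q0 runs 1, rem=3, I/O yield, promote→Q0. Q0=[P2] Q1=[P1,P4] Q2=[]
t=27-28: P2@Q0 runs 1, rem=2, I/O yield, promote→Q0. Q0=[P2] Q1=[P1,P4] Q2=[]
t=28-29: P2@Q0 runs 1, rem=1, I/O yield, promote→Q0. Q0=[P2] Q1=[P1,P4] Q2=[]
t=29-30: P2@Q0 runs 1, rem=0, completes. Q0=[] Q1=[P1,P4] Q2=[]
t=30-33: P1@Q1 runs 3, rem=0, completes. Q0=[] Q1=[P4] Q2=[]
t=33-37: P4@Q1 runs 4, rem=9, quantum used, demote→Q2. Q0=[] Q1=[] Q2=[P4]
t=37-46: P4@Q2 runs 9, rem=0, completes. Q0=[] Q1=[] Q2=[]

Answer: 0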